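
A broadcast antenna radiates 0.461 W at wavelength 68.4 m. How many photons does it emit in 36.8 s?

5.84·10^27 photons

Total energy: E_total = P·t = 0.461 × 36.8 = 16.96 J.
Per-photon energy: E = 2.904·10^-27 J.
N = E_total / E_photon = 5.84·10^27.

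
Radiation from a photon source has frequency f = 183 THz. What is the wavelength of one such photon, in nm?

(c = 2.99792458e8 m/s.)
In SI units: f = 183 THz = 1.83e14 Hz.
For a photon λ = c/f, so λ = 1.638e-6 m.
Converting to nm: λ = 1638 nm ≈ 1640 nm.

1640 nm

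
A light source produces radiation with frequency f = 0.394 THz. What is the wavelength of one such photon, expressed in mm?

0.761 mm

Convert to SI: f = 0.394 THz = 3.94 × 10^11 Hz.
Since λ = c/f for a photon, λ = 7.609 × 10^-4 m.
Converting to mm: λ = 0.7609 mm ≈ 0.761 mm.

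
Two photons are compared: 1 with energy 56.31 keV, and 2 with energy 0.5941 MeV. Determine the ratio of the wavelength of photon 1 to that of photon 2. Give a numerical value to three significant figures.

λ_1 = 2.202 × 10^-11 m (from energy = 56.31 keV, via λ = hc/E).
λ_2 = 2.087 × 10^-12 m (from energy = 0.5941 MeV, via λ = hc/E).
Ratio = 2.202 × 10^-11 / 2.087 × 10^-12 = 10.6.

10.6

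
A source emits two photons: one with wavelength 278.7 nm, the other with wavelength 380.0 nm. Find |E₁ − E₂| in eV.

Using E = hc/λ: E₁ = 7.1275e-19 J, E₂ = 5.2275e-19 J.
|ΔE| = |7.1275e-19 − 5.2275e-19| = 1.90e-19 J = 1.19 eV.

1.19 eV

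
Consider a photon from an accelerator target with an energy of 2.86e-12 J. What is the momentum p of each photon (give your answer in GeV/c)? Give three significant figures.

(c = 2.99792458e8 m/s, 1 eV = 1.602176634e-19 J.)
The photon relation is p = E/c, giving p = 9.540e-21 kg·m/s.
Converting to GeV/c: p = 0.01785 GeV/c ≈ 0.0179 GeV/c.

0.0179 GeV/c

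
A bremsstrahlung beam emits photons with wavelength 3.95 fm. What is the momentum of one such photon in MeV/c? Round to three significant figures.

314 MeV/c

Convert to SI: λ = 3.95 fm = 3.95·10^-15 m.
Since p = h/λ for a photon, p = 1.677·10^-19 kg·m/s.
Converting to MeV/c: p = 313.9 MeV/c ≈ 314 MeV/c.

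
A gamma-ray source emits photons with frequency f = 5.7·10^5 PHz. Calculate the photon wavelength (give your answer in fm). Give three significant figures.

Convert to SI: f = 5.7·10^5 PHz = 5.7·10^20 Hz.
Since λ = c/f for a photon, λ = 5.260·10^-13 m.
Converting to fm: λ = 526.0 fm ≈ 526 fm.

526 fm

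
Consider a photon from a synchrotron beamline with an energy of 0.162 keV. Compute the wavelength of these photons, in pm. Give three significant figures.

7650 pm

(h = 6.62607015e-34 J·s, c = 2.99792458e8 m/s, 1 eV = 1.602176634e-19 J.)
In SI units: E = 0.162 keV = 2.5955e-17 J.
Apply λ = hc/E: λ = 7.653e-9 m.
Converting to pm: λ = 7653 pm ≈ 7650 pm.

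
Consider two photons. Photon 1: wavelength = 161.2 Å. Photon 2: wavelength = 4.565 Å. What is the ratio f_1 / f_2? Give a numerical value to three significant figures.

f_1 = 1.860 × 10^16 Hz (from wavelength = 161.2 Å, via f = c/λ).
f_2 = 6.567 × 10^17 Hz (from wavelength = 4.565 Å, via f = c/λ).
Ratio = 1.860 × 10^16 / 6.567 × 10^17 = 0.0283.

0.0283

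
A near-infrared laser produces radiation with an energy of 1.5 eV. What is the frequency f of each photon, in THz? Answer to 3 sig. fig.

363 THz

(h = 6.62607015e-34 J·s, 1 eV = 1.602176634e-19 J.)
Convert to SI: E = 1.5 eV = 2.4033e-19 J.
For a photon f = E/h, so f = 3.627e14 Hz.
Converting to THz: f = 362.7 THz ≈ 363 THz.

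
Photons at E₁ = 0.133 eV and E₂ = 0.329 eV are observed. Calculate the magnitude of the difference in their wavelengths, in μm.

Using λ = hc/E: λ₁ = 9.322e-6 m, λ₂ = 3.769e-6 m.
|Δλ| = |9.322e-6 − 3.769e-6| = 5.55e-6 m = 5.55 μm.

5.55 μm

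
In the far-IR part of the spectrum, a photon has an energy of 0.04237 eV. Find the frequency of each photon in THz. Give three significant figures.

10.2 THz

In SI units: E = 0.04237 eV = 6.7884 × 10^-21 J.
Apply f = E/h: f = 1.025 × 10^13 Hz.
Converting to THz: f = 10.25 THz ≈ 10.2 THz.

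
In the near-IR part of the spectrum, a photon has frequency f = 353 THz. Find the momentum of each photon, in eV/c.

In SI units: f = 353 THz = 3.53 × 10^14 Hz.
Apply p = hf/c: p = 7.802 × 10^-28 kg·m/s.
Converting to eV/c: p = 1.460 eV/c ≈ 1.46 eV/c.

1.46 eV/c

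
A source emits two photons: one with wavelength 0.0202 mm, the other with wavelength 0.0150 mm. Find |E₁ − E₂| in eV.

Using E = hc/λ: E₁ = 9.834 × 10^-21 J, E₂ = 1.324 × 10^-20 J.
|ΔE| = |9.834 × 10^-21 − 1.324 × 10^-20| = 3.41 × 10^-21 J = 0.0213 eV.

0.0213 eV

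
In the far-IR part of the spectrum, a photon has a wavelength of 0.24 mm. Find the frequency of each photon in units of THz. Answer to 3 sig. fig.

1.25 THz

Convert to SI: λ = 0.24 mm = 2.4 × 10^-4 m.
For a photon f = c/λ, so f = 1.249 × 10^12 Hz.
Converting to THz: f = 1.249 THz ≈ 1.25 THz.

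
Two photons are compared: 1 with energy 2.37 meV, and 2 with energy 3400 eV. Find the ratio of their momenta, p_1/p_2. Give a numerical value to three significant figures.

p_1 = 1.267 × 10^-30 kg·m/s (from energy = 2.37 meV, via p = E/c).
p_2 = 1.817 × 10^-24 kg·m/s (from energy = 3400 eV, via p = E/c).
Ratio = 1.267 × 10^-30 / 1.817 × 10^-24 = 6.97 × 10^-7.

6.97 × 10^-7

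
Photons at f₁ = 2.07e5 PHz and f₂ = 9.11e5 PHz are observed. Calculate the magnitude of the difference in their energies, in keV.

Using E = hf: E₁ = 1.372e-13 J, E₂ = 6.036e-13 J.
|ΔE| = |1.372e-13 − 6.036e-13| = 4.66e-13 J = 2910 keV.

2910 keV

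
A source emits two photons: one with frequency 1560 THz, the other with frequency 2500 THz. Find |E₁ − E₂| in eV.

Using E = hf: E₁ = 1.034e-18 J, E₂ = 1.657e-18 J.
|ΔE| = |1.034e-18 − 1.657e-18| = 6.23e-19 J = 3.89 eV.

3.89 eV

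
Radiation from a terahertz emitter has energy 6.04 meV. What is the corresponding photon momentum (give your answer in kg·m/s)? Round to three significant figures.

3.23 × 10^-30 kg·m/s

(c = 2.99792458 × 10^8 m/s, 1 eV = 1.602176634 × 10^-19 J.)
First convert: E = 6.04 meV = 9.6771 × 10^-22 J.
The photon relation is p = E/c, giving p = 3.228 × 10^-30 kg·m/s.
So p ≈ 3.23 × 10^-30 kg·m/s.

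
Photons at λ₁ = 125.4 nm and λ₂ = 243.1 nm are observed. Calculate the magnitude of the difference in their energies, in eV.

Using E = hc/λ: E₁ = 1.5841·10^-18 J, E₂ = 8.1713·10^-19 J.
|ΔE| = |1.5841·10^-18 − 8.1713·10^-19| = 7.67·10^-19 J = 4.79 eV.

4.79 eV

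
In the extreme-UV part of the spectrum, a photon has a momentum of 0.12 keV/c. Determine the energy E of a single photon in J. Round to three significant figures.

1.92e-17 J

In SI units: p = 0.12 keV/c = 6.4131e-26 kg·m/s.
Since E = pc for a photon, E = 1.923e-17 J.
So E ≈ 1.92e-17 J.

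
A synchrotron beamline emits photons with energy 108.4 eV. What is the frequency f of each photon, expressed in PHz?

(h = 6.62607015 × 10^-34 J·s, 1 eV = 1.602176634 × 10^-19 J.)
Convert to SI: E = 108.4 eV = 1.7368 × 10^-17 J.
For a photon f = E/h, so f = 2.621 × 10^16 Hz.
Converting to PHz: f = 26.21 PHz ≈ 26.2 PHz.

26.2 PHz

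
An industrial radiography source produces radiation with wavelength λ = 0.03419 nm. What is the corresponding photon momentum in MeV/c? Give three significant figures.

Use h = 6.62607015 × 10^-34 J·s, c = 2.99792458 × 10^8 m/s, 1 eV = 1.602176634 × 10^-19 J.
Convert to SI: λ = 0.03419 nm = 3.419 × 10^-11 m.
Since p = h/λ for a photon, p = 1.938 × 10^-23 kg·m/s.
Converting to MeV/c: p = 0.03626 MeV/c ≈ 0.0363 MeV/c.

0.0363 MeV/c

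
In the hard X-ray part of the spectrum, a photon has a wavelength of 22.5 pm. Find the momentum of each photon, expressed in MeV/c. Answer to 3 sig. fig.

In SI units: λ = 22.5 pm = 2.25e-11 m.
For a photon p = h/λ, so p = 2.945e-23 kg·m/s.
Converting to MeV/c: p = 0.05510 MeV/c ≈ 0.0551 MeV/c.

0.0551 MeV/c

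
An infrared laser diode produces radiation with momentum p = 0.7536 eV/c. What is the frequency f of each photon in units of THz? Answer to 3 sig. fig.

182 THz

Convert to SI: p = 0.7536 eV/c = 4.0275e-28 kg·m/s.
Apply f = pc/h: f = 1.822e14 Hz.
Converting to THz: f = 182.2 THz ≈ 182 THz.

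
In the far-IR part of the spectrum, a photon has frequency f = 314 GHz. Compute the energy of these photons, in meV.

(h = 6.62607015e-34 J·s, 1 eV = 1.602176634e-19 J.)
Convert to SI: f = 314 GHz = 3.14e11 Hz.
Apply E = hf: E = 2.081e-22 J.
Converting to meV: E = 1.299 meV ≈ 1.30 meV.

1.30 meV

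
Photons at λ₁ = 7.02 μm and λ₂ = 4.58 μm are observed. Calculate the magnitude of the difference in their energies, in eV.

Using E = hc/λ: E₁ = 2.830·10^-20 J, E₂ = 4.337·10^-20 J.
|ΔE| = |2.830·10^-20 − 4.337·10^-20| = 1.51·10^-20 J = 0.0941 eV.

0.0941 eV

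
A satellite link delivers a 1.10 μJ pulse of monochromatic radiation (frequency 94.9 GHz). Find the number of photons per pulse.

Per-photon energy: E = 6.288e-23 J (from frequency = 94.9 GHz).
N = E_total / E_photon = 1.10e-6 J / 6.288e-23 J = 1.75e16.

1.75e16 photons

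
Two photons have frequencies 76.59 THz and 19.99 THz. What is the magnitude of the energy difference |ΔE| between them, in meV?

234 meV

Using E = hf: E₁ = 5.0749 × 10^-20 J, E₂ = 1.3246 × 10^-20 J.
|ΔE| = |5.0749 × 10^-20 − 1.3246 × 10^-20| = 3.75 × 10^-20 J = 234 meV.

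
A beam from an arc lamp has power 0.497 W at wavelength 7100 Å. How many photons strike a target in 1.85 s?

3.29·10^18 photons

Total energy: E_total = P·t = 0.497 × 1.85 = 0.9194 J.
Per-photon energy: E = 2.798·10^-19 J.
N = E_total / E_photon = 3.29·10^18.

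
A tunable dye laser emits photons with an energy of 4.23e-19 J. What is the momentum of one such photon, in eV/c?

(c = 2.99792458e8 m/s, 1 eV = 1.602176634e-19 J.)
The photon relation is p = E/c, giving p = 1.411e-27 kg·m/s.
Converting to eV/c: p = 2.640 eV/c ≈ 2.64 eV/c.

2.64 eV/c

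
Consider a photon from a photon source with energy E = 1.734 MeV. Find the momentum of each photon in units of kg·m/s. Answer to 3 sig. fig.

Take c = 2.99792458·10^8 m/s, 1 eV = 1.602176634·10^-19 J.
Convert to SI: E = 1.734 MeV = 2.7782·10^-13 J.
The photon relation is p = E/c, giving p = 9.267·10^-22 kg·m/s.
So p ≈ 9.27·10^-22 kg·m/s.

9.27·10^-22 kg·m/s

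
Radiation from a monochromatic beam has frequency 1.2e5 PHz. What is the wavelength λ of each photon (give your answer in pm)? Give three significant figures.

2.50 pm

Use c = 2.99792458e8 m/s.
In SI units: f = 1.2e5 PHz = 1.2e20 Hz.
For a photon λ = c/f, so λ = 2.498e-12 m.
Converting to pm: λ = 2.498 pm ≈ 2.50 pm.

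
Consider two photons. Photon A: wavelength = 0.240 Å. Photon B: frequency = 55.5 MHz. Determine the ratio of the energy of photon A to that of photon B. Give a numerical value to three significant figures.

2.25e11

E_A = 8.277e-15 J (from wavelength = 0.240 Å, via E = hc/λ).
E_B = 3.677e-26 J (from frequency = 55.5 MHz, via E = hf).
Ratio = 8.277e-15 / 3.677e-26 = 2.25e11.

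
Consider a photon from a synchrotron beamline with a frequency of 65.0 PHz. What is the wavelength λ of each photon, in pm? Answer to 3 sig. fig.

4610 pm

In SI units: f = 65.0 PHz = 6.50·10^16 Hz.
Since λ = c/f for a photon, λ = 4.612·10^-9 m.
Converting to pm: λ = 4612 pm ≈ 4610 pm.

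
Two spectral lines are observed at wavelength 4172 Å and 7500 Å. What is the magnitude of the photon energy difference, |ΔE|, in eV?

1.32 eV

Using E = hc/λ: E₁ = 4.7614e-19 J, E₂ = 2.6486e-19 J.
|ΔE| = |4.7614e-19 − 2.6486e-19| = 2.11e-19 J = 1.32 eV.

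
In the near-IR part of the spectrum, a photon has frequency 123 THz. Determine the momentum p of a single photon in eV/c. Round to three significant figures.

0.509 eV/c

(h = 6.62607015e-34 J·s, c = 2.99792458e8 m/s, 1 eV = 1.602176634e-19 J.)
First convert: f = 123 THz = 1.23e14 Hz.
Apply p = hf/c: p = 2.719e-28 kg·m/s.
Converting to eV/c: p = 0.5087 eV/c ≈ 0.509 eV/c.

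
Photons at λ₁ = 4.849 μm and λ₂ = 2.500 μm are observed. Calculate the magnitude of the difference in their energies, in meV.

Using E = hc/λ: E₁ = 4.0966 × 10^-20 J, E₂ = 7.9458 × 10^-20 J.
|ΔE| = |4.0966 × 10^-20 − 7.9458 × 10^-20| = 3.85 × 10^-20 J = 240 meV.

240 meV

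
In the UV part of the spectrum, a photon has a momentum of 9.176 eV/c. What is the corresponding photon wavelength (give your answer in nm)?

(h = 6.62607015e-34 J·s, c = 2.99792458e8 m/s, 1 eV = 1.602176634e-19 J.)
First convert: p = 9.176 eV/c = 4.9039e-27 kg·m/s.
Apply λ = h/p: λ = 1.351e-7 m.
Converting to nm: λ = 135.1 nm ≈ 135 nm.

135 nm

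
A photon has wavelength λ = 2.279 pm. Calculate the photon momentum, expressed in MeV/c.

0.544 MeV/c

(h = 6.62607015e-34 J·s, c = 2.99792458e8 m/s, 1 eV = 1.602176634e-19 J.)
First convert: λ = 2.279 pm = 2.279e-12 m.
Apply p = h/λ: p = 2.907e-22 kg·m/s.
Converting to MeV/c: p = 0.5440 MeV/c ≈ 0.544 MeV/c.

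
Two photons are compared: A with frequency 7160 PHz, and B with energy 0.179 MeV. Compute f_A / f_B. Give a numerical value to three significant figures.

f_A = 7.160e18 Hz (from frequency = 7160 PHz, via f given directly).
f_B = 4.328e19 Hz (from energy = 0.179 MeV, via f = E/h).
Ratio = 7.160e18 / 4.328e19 = 0.165.

0.165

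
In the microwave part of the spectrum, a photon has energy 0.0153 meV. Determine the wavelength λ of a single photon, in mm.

Take h = 6.62607015 × 10^-34 J·s, c = 2.99792458 × 10^8 m/s, 1 eV = 1.602176634 × 10^-19 J.
In SI units: E = 0.0153 meV = 2.4513 × 10^-24 J.
Since λ = hc/E for a photon, λ = 0.08104 m.
Converting to mm: λ = 81.04 mm ≈ 81.0 mm.

81.0 mm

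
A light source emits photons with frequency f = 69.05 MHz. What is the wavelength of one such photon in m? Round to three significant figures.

Use c = 2.99792458·10^8 m/s.
Convert to SI: f = 69.05 MHz = 6.905·10^7 Hz.
Apply λ = c/f: λ = 4.342 m.
So λ ≈ 4.34 m.

4.34 m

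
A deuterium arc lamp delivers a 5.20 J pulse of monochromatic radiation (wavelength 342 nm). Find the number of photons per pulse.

8.95e18 photons

Per-photon energy: E = 5.808e-19 J (from wavelength = 342 nm).
N = E_total / E_photon = 5.20 J / 5.808e-19 J = 8.95e18.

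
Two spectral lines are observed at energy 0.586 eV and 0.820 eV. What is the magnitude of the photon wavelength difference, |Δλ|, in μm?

Using λ = hc/E: λ₁ = 2.116·10^-6 m, λ₂ = 1.512·10^-6 m.
|Δλ| = |2.116·10^-6 − 1.512·10^-6| = 6.04·10^-7 m = 0.604 μm.

0.604 μm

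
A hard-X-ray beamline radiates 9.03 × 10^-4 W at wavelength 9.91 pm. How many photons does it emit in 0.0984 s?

Total energy: E_total = P·t = 9.03 × 10^-4 × 0.0984 = 8.886 × 10^-5 J.
Per-photon energy: E = 2.004 × 10^-14 J.
N = E_total / E_photon = 4.43 × 10^9.

4.43 × 10^9 photons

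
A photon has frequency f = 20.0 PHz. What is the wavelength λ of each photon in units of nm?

15.0 nm

(c = 2.99792458 × 10^8 m/s.)
Convert to SI: f = 20.0 PHz = 2.00 × 10^16 Hz.
The photon relation is λ = c/f, giving λ = 1.499 × 10^-8 m.
Converting to nm: λ = 14.99 nm ≈ 15.0 nm.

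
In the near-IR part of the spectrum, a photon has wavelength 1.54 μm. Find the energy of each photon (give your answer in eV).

0.805 eV

In SI units: λ = 1.54 μm = 1.54 × 10^-6 m.
Apply E = hc/λ: E = 1.290 × 10^-19 J.
Converting to eV: E = 0.8051 eV ≈ 0.805 eV.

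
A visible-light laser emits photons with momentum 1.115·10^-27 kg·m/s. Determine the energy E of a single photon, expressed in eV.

Use c = 2.99792458·10^8 m/s, 1 eV = 1.602176634·10^-19 J.
The photon relation is E = pc, giving E = 3.343·10^-19 J.
Converting to eV: E = 2.086 eV ≈ 2.09 eV.

2.09 eV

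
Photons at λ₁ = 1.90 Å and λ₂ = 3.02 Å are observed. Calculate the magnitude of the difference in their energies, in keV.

2.42 keV

Using E = hc/λ: E₁ = 1.045e-15 J, E₂ = 6.578e-16 J.
|ΔE| = |1.045e-15 − 6.578e-16| = 3.88e-16 J = 2.42 keV.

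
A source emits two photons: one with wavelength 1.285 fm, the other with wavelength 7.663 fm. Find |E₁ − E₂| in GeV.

Using E = hc/λ: E₁ = 1.5459·10^-10 J, E₂ = 2.5923·10^-11 J.
|ΔE| = |1.5459·10^-10 − 2.5923·10^-11| = 1.29·10^-10 J = 0.803 GeV.

0.803 GeV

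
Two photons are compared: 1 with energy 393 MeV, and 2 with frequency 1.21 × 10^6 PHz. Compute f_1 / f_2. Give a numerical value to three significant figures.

78.5

f_1 = 9.503 × 10^22 Hz (from energy = 393 MeV, via f = E/h).
f_2 = 1.210 × 10^21 Hz (from frequency = 1.21 × 10^6 PHz, via f given directly).
Ratio = 9.503 × 10^22 / 1.210 × 10^21 = 78.5.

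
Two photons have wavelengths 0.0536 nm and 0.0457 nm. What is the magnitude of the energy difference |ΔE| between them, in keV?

Using E = hc/λ: E₁ = 3.706 × 10^-15 J, E₂ = 4.347 × 10^-15 J.
|ΔE| = |3.706 × 10^-15 − 4.347 × 10^-15| = 6.41 × 10^-16 J = 4.00 keV.

4.00 keV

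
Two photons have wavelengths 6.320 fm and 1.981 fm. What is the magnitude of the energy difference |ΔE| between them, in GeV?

0.430 GeV

Using E = hc/λ: E₁ = 3.1431 × 10^-11 J, E₂ = 1.0027 × 10^-10 J.
|ΔE| = |3.1431 × 10^-11 − 1.0027 × 10^-10| = 6.88 × 10^-11 J = 0.430 GeV.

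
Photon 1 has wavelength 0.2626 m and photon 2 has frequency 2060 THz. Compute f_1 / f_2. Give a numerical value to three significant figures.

5.54e-7

f_1 = 1.142e9 Hz (from wavelength = 0.2626 m, via f = c/λ).
f_2 = 2.060e15 Hz (from frequency = 2060 THz, via f given directly).
Ratio = 1.142e9 / 2.060e15 = 5.54e-7.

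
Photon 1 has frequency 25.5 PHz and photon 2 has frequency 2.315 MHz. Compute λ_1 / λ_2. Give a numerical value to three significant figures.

λ_1 = 1.176e-8 m (from frequency = 25.5 PHz, via λ = c/f).
λ_2 = 129.5 m (from frequency = 2.315 MHz, via λ = c/f).
Ratio = 1.176e-8 / 129.5 = 9.08e-11.

9.08e-11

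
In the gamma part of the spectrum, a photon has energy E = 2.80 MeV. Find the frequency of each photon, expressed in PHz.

6.77e5 PHz

In SI units: E = 2.80 MeV = 4.4861e-13 J.
The photon relation is f = E/h, giving f = 6.770e20 Hz.
Converting to PHz: f = 677000 PHz ≈ 6.77e5 PHz.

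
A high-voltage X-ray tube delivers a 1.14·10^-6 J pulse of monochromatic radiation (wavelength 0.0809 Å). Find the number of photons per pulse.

4.64·10^7 photons

Per-photon energy: E = 2.455·10^-14 J (from wavelength = 0.0809 Å).
N = E_total / E_photon = 1.14·10^-6 J / 2.455·10^-14 J = 4.64·10^7.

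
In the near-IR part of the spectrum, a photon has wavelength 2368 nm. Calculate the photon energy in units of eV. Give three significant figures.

Take h = 6.62607015e-34 J·s, c = 2.99792458e8 m/s, 1 eV = 1.602176634e-19 J.
Convert to SI: λ = 2368 nm = 2.368e-6 m.
Apply E = hc/λ: E = 8.389e-20 J.
Converting to eV: E = 0.5236 eV ≈ 0.524 eV.

0.524 eV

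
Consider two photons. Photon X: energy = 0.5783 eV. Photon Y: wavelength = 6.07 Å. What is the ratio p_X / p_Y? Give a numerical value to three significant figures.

p_X = 3.091e-28 kg·m/s (from energy = 0.5783 eV, via p = E/c).
p_Y = 1.092e-24 kg·m/s (from wavelength = 6.07 Å, via p = h/λ).
Ratio = 3.091e-28 / 1.092e-24 = 2.83e-4.

2.83e-4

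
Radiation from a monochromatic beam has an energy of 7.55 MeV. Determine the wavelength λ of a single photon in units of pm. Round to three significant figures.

Take h = 6.62607015e-34 J·s, c = 2.99792458e8 m/s, 1 eV = 1.602176634e-19 J.
Convert to SI: E = 7.55 MeV = 1.2096e-12 J.
Apply λ = hc/E: λ = 1.642e-13 m.
Converting to pm: λ = 0.1642 pm ≈ 0.164 pm.

0.164 pm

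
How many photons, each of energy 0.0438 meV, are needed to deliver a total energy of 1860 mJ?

2.65e23 photons

Per-photon energy: E = 7.018e-24 J (from energy = 0.0438 meV).
N = E_total / E_photon = 1.86 J / 7.018e-24 J = 2.65e23.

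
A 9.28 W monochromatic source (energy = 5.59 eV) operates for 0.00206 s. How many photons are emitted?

2.13 × 10^16 photons

Total energy: E_total = P·t = 9.28 × 0.00206 = 0.01912 J.
Per-photon energy: E = 8.956 × 10^-19 J.
N = E_total / E_photon = 2.13 × 10^16.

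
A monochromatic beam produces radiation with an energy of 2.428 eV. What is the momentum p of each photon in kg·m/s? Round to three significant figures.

1.30 × 10^-27 kg·m/s

In SI units: E = 2.428 eV = 3.8901 × 10^-19 J.
The photon relation is p = E/c, giving p = 1.298 × 10^-27 kg·m/s.
So p ≈ 1.30 × 10^-27 kg·m/s.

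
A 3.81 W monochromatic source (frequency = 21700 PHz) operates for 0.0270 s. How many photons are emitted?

7.15 × 10^12 photons

Total energy: E_total = P·t = 3.81 × 0.0270 = 0.1029 J.
Per-photon energy: E = 1.438 × 10^-14 J.
N = E_total / E_photon = 7.15 × 10^12.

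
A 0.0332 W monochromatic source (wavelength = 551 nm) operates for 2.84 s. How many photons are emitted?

2.62e17 photons

Total energy: E_total = P·t = 0.0332 × 2.84 = 0.09429 J.
Per-photon energy: E = 3.605e-19 J.
N = E_total / E_photon = 2.62e17.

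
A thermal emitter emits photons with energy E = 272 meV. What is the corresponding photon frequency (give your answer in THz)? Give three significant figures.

65.8 THz

(h = 6.62607015·10^-34 J·s, 1 eV = 1.602176634·10^-19 J.)
Convert to SI: E = 272 meV = 4.3579·10^-20 J.
The photon relation is f = E/h, giving f = 6.577·10^13 Hz.
Converting to THz: f = 65.77 THz ≈ 65.8 THz.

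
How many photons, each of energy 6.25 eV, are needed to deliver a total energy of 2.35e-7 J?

Per-photon energy: E = 1.001e-18 J (from energy = 6.25 eV).
N = E_total / E_photon = 2.35e-7 J / 1.001e-18 J = 2.35e11.

2.35e11 photons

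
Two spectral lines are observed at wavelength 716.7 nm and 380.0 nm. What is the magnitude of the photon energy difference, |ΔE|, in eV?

1.53 eV

Using E = hc/λ: E₁ = 2.7717 × 10^-19 J, E₂ = 5.2275 × 10^-19 J.
|ΔE| = |2.7717 × 10^-19 − 5.2275 × 10^-19| = 2.46 × 10^-19 J = 1.53 eV.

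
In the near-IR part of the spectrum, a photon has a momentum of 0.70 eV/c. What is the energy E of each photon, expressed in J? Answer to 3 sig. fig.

1.12·10^-19 J

Take c = 2.99792458·10^8 m/s, 1 eV = 1.602176634·10^-19 J.
In SI units: p = 0.70 eV/c = 3.7410·10^-28 kg·m/s.
Apply E = pc: E = 1.122·10^-19 J.
So E ≈ 1.12·10^-19 J.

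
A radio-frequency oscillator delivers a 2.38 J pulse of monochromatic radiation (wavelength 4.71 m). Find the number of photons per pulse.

Per-photon energy: E = 4.218 × 10^-26 J (from wavelength = 4.71 m).
N = E_total / E_photon = 2.38 J / 4.218 × 10^-26 J = 5.64 × 10^25.

5.64 × 10^25 photons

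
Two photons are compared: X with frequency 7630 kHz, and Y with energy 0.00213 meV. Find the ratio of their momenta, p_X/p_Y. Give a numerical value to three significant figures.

p_X = 1.686e-35 kg·m/s (from frequency = 7630 kHz, via p = hf/c).
p_Y = 1.138e-33 kg·m/s (from energy = 0.00213 meV, via p = E/c).
Ratio = 1.686e-35 / 1.138e-33 = 0.0148.

0.0148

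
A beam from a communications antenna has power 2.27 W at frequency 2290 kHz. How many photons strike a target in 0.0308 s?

Total energy: E_total = P·t = 2.27 × 0.0308 = 0.06992 J.
Per-photon energy: E = 1.517·10^-27 J.
N = E_total / E_photon = 4.61·10^25.

4.61·10^25 photons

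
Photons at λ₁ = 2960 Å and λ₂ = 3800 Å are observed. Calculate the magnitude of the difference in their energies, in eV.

0.926 eV

Using E = hc/λ: E₁ = 6.711·10^-19 J, E₂ = 5.227·10^-19 J.
|ΔE| = |6.711·10^-19 − 5.227·10^-19| = 1.48·10^-19 J = 0.926 eV.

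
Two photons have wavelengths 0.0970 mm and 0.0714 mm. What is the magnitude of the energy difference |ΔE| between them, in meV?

4.58 meV

Using E = hc/λ: E₁ = 2.048 × 10^-21 J, E₂ = 2.782 × 10^-21 J.
|ΔE| = |2.048 × 10^-21 − 2.782 × 10^-21| = 7.34 × 10^-22 J = 4.58 meV.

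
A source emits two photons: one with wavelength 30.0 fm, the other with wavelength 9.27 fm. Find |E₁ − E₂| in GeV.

Using E = hc/λ: E₁ = 6.621e-12 J, E₂ = 2.143e-11 J.
|ΔE| = |6.621e-12 − 2.143e-11| = 1.48e-11 J = 0.0924 GeV.

0.0924 GeV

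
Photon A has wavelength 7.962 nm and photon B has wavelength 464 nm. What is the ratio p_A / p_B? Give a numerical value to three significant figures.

p_A = 8.322e-26 kg·m/s (from wavelength = 7.962 nm, via p = h/λ).
p_B = 1.428e-27 kg·m/s (from wavelength = 464 nm, via p = h/λ).
Ratio = 8.322e-26 / 1.428e-27 = 58.3.

58.3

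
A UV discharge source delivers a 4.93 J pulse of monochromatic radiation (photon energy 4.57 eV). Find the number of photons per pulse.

6.73e18 photons

Per-photon energy: E = 7.322e-19 J (from energy = 4.57 eV).
N = E_total / E_photon = 4.93 J / 7.322e-19 J = 6.73e18.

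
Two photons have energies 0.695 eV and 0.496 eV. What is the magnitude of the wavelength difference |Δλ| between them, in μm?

0.716 μm

Using λ = hc/E: λ₁ = 1.784·10^-6 m, λ₂ = 2.500·10^-6 m.
|Δλ| = |1.784·10^-6 − 2.500·10^-6| = 7.16·10^-7 m = 0.716 μm.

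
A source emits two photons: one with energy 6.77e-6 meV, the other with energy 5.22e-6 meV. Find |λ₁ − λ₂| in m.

Using λ = hc/E: λ₁ = 183.1 m, λ₂ = 237.5 m.
|Δλ| = |183.1 − 237.5| = 54.4 m.

54.4 m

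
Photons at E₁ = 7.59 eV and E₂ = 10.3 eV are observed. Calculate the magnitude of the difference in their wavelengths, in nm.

Using λ = hc/E: λ₁ = 1.634·10^-7 m, λ₂ = 1.204·10^-7 m.
|Δλ| = |1.634·10^-7 − 1.204·10^-7| = 4.30·10^-8 m = 43.0 nm.

43.0 nm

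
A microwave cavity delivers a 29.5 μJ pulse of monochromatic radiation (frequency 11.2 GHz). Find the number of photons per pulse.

3.98e18 photons

Per-photon energy: E = 7.421e-24 J (from frequency = 11.2 GHz).
N = E_total / E_photon = 2.95e-5 J / 7.421e-24 J = 3.98e18.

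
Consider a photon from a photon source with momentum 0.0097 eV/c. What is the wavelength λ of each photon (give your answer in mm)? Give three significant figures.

0.128 mm

In SI units: p = 0.0097 eV/c = 5.1840 × 10^-30 kg·m/s.
The photon relation is λ = h/p, giving λ = 1.278 × 10^-4 m.
Converting to mm: λ = 0.1278 mm ≈ 0.128 mm.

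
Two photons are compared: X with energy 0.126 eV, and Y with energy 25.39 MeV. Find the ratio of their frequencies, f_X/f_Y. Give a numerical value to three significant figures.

f_X = 3.047e13 Hz (from energy = 0.126 eV, via f = E/h).
f_Y = 6.139e21 Hz (from energy = 25.39 MeV, via f = E/h).
Ratio = 3.047e13 / 6.139e21 = 4.96e-9.

4.96e-9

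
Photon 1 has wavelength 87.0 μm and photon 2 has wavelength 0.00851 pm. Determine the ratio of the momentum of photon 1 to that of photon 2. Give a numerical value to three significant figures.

p_1 = 7.616 × 10^-30 kg·m/s (from wavelength = 87.0 μm, via p = h/λ).
p_2 = 7.786 × 10^-20 kg·m/s (from wavelength = 0.00851 pm, via p = h/λ).
Ratio = 7.616 × 10^-30 / 7.786 × 10^-20 = 9.78 × 10^-11.

9.78 × 10^-11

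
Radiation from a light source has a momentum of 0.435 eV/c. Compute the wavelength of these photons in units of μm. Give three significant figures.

2.85 μm

(h = 6.62607015 × 10^-34 J·s, c = 2.99792458 × 10^8 m/s, 1 eV = 1.602176634 × 10^-19 J.)
First convert: p = 0.435 eV/c = 2.3248 × 10^-28 kg·m/s.
Since λ = h/p for a photon, λ = 2.850 × 10^-6 m.
Converting to μm: λ = 2.850 μm ≈ 2.85 μm.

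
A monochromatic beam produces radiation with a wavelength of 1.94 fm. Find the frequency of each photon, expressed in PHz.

(c = 2.99792458e8 m/s.)
In SI units: λ = 1.94 fm = 1.94e-15 m.
Apply f = c/λ: f = 1.545e23 Hz.
Converting to PHz: f = 1.545e8 PHz ≈ 1.55e8 PHz.

1.55e8 PHz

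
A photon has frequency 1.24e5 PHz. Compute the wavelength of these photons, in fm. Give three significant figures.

2420 fm

Convert to SI: f = 1.24e5 PHz = 1.24e20 Hz.
Since λ = c/f for a photon, λ = 2.418e-12 m.
Converting to fm: λ = 2418 fm ≈ 2420 fm.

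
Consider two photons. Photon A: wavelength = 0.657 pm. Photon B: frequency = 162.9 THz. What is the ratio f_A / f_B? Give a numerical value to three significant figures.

2.80 × 10^6

f_A = 4.563 × 10^20 Hz (from wavelength = 0.657 pm, via f = c/λ).
f_B = 1.629 × 10^14 Hz (from frequency = 162.9 THz, via f given directly).
Ratio = 4.563 × 10^20 / 1.629 × 10^14 = 2.80 × 10^6.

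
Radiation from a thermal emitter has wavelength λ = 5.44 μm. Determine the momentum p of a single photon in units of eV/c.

0.228 eV/c

Convert to SI: λ = 5.44 μm = 5.44 × 10^-6 m.
The photon relation is p = h/λ, giving p = 1.218 × 10^-28 kg·m/s.
Converting to eV/c: p = 0.2279 eV/c ≈ 0.228 eV/c.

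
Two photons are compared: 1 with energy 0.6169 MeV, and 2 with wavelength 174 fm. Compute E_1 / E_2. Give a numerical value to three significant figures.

E_1 = 9.884e-14 J (from energy = 0.6169 MeV, via E given directly).
E_2 = 1.142e-12 J (from wavelength = 174 fm, via E = hc/λ).
Ratio = 9.884e-14 / 1.142e-12 = 0.0866.

0.0866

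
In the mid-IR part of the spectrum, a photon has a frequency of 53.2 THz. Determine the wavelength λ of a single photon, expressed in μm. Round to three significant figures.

5.64 μm

(c = 2.99792458e8 m/s.)
Convert to SI: f = 53.2 THz = 5.32e13 Hz.
For a photon λ = c/f, so λ = 5.635e-6 m.
Converting to μm: λ = 5.635 μm ≈ 5.64 μm.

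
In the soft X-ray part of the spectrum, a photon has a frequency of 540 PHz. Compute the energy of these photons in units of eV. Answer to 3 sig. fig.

2230 eV

Take h = 6.62607015e-34 J·s, 1 eV = 1.602176634e-19 J.
Convert to SI: f = 540 PHz = 5.4e17 Hz.
The photon relation is E = hf, giving E = 3.578e-16 J.
Converting to eV: E = 2233 eV ≈ 2230 eV.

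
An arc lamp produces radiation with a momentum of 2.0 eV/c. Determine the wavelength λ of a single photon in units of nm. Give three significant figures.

(h = 6.62607015e-34 J·s, c = 2.99792458e8 m/s, 1 eV = 1.602176634e-19 J.)
First convert: p = 2.0 eV/c = 1.0689e-27 kg·m/s.
Apply λ = h/p: λ = 6.199e-7 m.
Converting to nm: λ = 619.9 nm ≈ 620 nm.

620 nm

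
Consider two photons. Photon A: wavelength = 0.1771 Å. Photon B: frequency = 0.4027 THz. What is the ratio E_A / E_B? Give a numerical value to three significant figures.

4.20 × 10^7

E_A = 1.122 × 10^-14 J (from wavelength = 0.1771 Å, via E = hc/λ).
E_B = 2.668 × 10^-22 J (from frequency = 0.4027 THz, via E = hf).
Ratio = 1.122 × 10^-14 / 2.668 × 10^-22 = 4.20 × 10^7.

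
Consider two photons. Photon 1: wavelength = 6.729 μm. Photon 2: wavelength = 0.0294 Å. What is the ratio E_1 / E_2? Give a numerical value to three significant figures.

E_1 = 2.952 × 10^-20 J (from wavelength = 6.729 μm, via E = hc/λ).
E_2 = 6.757 × 10^-14 J (from wavelength = 0.0294 Å, via E = hc/λ).
Ratio = 2.952 × 10^-20 / 6.757 × 10^-14 = 4.37 × 10^-7.

4.37 × 10^-7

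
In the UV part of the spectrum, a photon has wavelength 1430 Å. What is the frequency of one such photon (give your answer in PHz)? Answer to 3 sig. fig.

Take c = 2.99792458 × 10^8 m/s.
First convert: λ = 1430 Å = 1.43 × 10^-7 m.
The photon relation is f = c/λ, giving f = 2.096 × 10^15 Hz.
Converting to PHz: f = 2.096 PHz ≈ 2.10 PHz.

2.10 PHz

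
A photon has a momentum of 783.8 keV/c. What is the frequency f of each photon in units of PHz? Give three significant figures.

1.90 × 10^5 PHz

First convert: p = 783.8 keV/c = 4.1889 × 10^-22 kg·m/s.
For a photon f = pc/h, so f = 1.895 × 10^20 Hz.
Converting to PHz: f = 189500 PHz ≈ 1.90 × 10^5 PHz.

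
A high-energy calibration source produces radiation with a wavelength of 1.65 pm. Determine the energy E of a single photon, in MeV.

0.751 MeV

Take h = 6.62607015e-34 J·s, c = 2.99792458e8 m/s, 1 eV = 1.602176634e-19 J.
In SI units: λ = 1.65 pm = 1.65e-12 m.
Apply E = hc/λ: E = 1.204e-13 J.
Converting to MeV: E = 0.7514 MeV ≈ 0.751 MeV.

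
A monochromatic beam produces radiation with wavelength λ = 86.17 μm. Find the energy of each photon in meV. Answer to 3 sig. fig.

(h = 6.62607015e-34 J·s, c = 2.99792458e8 m/s, 1 eV = 1.602176634e-19 J.)
First convert: λ = 86.17 μm = 8.617e-5 m.
For a photon E = hc/λ, so E = 2.305e-21 J.
Converting to meV: E = 14.39 meV ≈ 14.4 meV.

14.4 meV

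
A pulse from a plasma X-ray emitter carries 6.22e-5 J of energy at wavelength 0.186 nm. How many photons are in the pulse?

5.82e10 photons

Per-photon energy: E = 1.068e-15 J (from wavelength = 0.186 nm).
N = E_total / E_photon = 6.22e-5 J / 1.068e-15 J = 5.82e10.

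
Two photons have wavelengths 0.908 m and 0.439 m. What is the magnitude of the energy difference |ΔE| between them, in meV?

Using E = hc/λ: E₁ = 2.188e-25 J, E₂ = 4.525e-25 J.
|ΔE| = |2.188e-25 − 4.525e-25| = 2.34e-25 J = 1.46e-3 meV.

1.46e-3 meV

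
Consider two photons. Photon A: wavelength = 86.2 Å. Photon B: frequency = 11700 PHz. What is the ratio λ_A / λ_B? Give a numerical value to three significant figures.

λ_A = 8.620 × 10^-9 m (from wavelength = 86.2 Å, via λ given directly).
λ_B = 2.562 × 10^-11 m (from frequency = 11700 PHz, via λ = c/f).
Ratio = 8.620 × 10^-9 / 2.562 × 10^-11 = 336.

336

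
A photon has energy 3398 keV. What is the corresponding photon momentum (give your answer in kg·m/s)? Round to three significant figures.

Take c = 2.99792458e8 m/s, 1 eV = 1.602176634e-19 J.
Convert to SI: E = 3398 keV = 5.4442e-13 J.
For a photon p = E/c, so p = 1.816e-21 kg·m/s.
So p ≈ 1.82e-21 kg·m/s.

1.82e-21 kg·m/s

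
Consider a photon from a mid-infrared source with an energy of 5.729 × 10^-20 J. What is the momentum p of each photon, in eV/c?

Since p = E/c for a photon, p = 1.911 × 10^-28 kg·m/s.
Converting to eV/c: p = 0.3576 eV/c ≈ 0.358 eV/c.

0.358 eV/c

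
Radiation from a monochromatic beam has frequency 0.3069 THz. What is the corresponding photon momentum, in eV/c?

1.27e-3 eV/c

In SI units: f = 0.3069 THz = 3.069e11 Hz.
The photon relation is p = hf/c, giving p = 6.783e-31 kg·m/s.
Converting to eV/c: p = 0.001269 eV/c ≈ 1.27e-3 eV/c.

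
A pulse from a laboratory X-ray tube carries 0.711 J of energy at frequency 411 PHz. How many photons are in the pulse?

2.61e15 photons

Per-photon energy: E = 2.723e-16 J (from frequency = 411 PHz).
N = E_total / E_photon = 0.711 J / 2.723e-16 J = 2.61e15.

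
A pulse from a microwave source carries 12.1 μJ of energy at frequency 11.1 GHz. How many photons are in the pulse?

Per-photon energy: E = 7.355 × 10^-24 J (from frequency = 11.1 GHz).
N = E_total / E_photon = 1.21 × 10^-5 J / 7.355 × 10^-24 J = 1.65 × 10^18.

1.65 × 10^18 photons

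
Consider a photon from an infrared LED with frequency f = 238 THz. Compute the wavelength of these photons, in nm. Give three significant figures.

(c = 2.99792458e8 m/s.)
Convert to SI: f = 238 THz = 2.38e14 Hz.
For a photon λ = c/f, so λ = 1.260e-6 m.
Converting to nm: λ = 1260 nm ≈ 1260 nm.

1260 nm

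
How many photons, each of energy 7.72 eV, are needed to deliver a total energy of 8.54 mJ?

Per-photon energy: E = 1.237e-18 J (from energy = 7.72 eV).
N = E_total / E_photon = 0.00854 J / 1.237e-18 J = 6.90e15.

6.90e15 photons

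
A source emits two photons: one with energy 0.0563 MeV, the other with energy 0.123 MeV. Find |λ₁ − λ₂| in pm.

11.9 pm

Using λ = hc/E: λ₁ = 2.202e-11 m, λ₂ = 1.008e-11 m.
|Δλ| = |2.202e-11 − 1.008e-11| = 1.19e-11 m = 11.9 pm.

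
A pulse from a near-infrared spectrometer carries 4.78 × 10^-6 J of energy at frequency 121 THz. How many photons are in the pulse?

5.96 × 10^13 photons

Per-photon energy: E = 8.018 × 10^-20 J (from frequency = 121 THz).
N = E_total / E_photon = 4.78 × 10^-6 J / 8.018 × 10^-20 J = 5.96 × 10^13.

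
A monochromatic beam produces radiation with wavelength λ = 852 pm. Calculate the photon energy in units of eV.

First convert: λ = 852 pm = 8.52 × 10^-10 m.
Apply E = hc/λ: E = 2.332 × 10^-16 J.
Converting to eV: E = 1455 eV ≈ 1460 eV.

1460 eV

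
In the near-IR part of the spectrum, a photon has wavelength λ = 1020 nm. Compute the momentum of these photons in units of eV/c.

Take h = 6.62607015·10^-34 J·s, c = 2.99792458·10^8 m/s, 1 eV = 1.602176634·10^-19 J.
In SI units: λ = 1020 nm = 1.02·10^-6 m.
For a photon p = h/λ, so p = 6.496·10^-28 kg·m/s.
Converting to eV/c: p = 1.216 eV/c ≈ 1.22 eV/c.

1.22 eV/c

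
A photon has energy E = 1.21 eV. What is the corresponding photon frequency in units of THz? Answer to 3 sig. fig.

293 THz

Use h = 6.62607015 × 10^-34 J·s, 1 eV = 1.602176634 × 10^-19 J.
Convert to SI: E = 1.21 eV = 1.9386 × 10^-19 J.
The photon relation is f = E/h, giving f = 2.926 × 10^14 Hz.
Converting to THz: f = 292.6 THz ≈ 293 THz.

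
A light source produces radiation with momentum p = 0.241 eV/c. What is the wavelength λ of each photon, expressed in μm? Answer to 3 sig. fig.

Use h = 6.62607015 × 10^-34 J·s, c = 2.99792458 × 10^8 m/s, 1 eV = 1.602176634 × 10^-19 J.
In SI units: p = 0.241 eV/c = 1.2880 × 10^-28 kg·m/s.
Since λ = h/p for a photon, λ = 5.145 × 10^-6 m.
Converting to μm: λ = 5.145 μm ≈ 5.14 μm.

5.14 μm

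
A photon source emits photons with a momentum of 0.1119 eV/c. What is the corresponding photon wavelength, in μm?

Use h = 6.62607015 × 10^-34 J·s, c = 2.99792458 × 10^8 m/s, 1 eV = 1.602176634 × 10^-19 J.
Convert to SI: p = 0.1119 eV/c = 5.9803 × 10^-29 kg·m/s.
The photon relation is λ = h/p, giving λ = 1.108 × 10^-5 m.
Converting to μm: λ = 11.08 μm ≈ 11.1 μm.

11.1 μm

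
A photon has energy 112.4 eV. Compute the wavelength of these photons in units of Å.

110 Å

First convert: E = 112.4 eV = 1.8008·10^-17 J.
For a photon λ = hc/E, so λ = 1.103·10^-8 m.
Converting to Å: λ = 110.3 Å ≈ 110 Å.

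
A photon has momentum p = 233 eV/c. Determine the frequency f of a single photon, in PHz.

Take h = 6.62607015e-34 J·s, c = 2.99792458e8 m/s, 1 eV = 1.602176634e-19 J.
Convert to SI: p = 233 eV/c = 1.2452e-25 kg·m/s.
For a photon f = pc/h, so f = 5.634e16 Hz.
Converting to PHz: f = 56.34 PHz ≈ 56.3 PHz.

56.3 PHz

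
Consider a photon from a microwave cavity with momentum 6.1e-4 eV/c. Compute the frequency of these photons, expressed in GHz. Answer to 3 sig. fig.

First convert: p = 6.1e-4 eV/c = 3.2600e-31 kg·m/s.
Apply f = pc/h: f = 1.475e11 Hz.
Converting to GHz: f = 147.5 GHz ≈ 147 GHz.

147 GHz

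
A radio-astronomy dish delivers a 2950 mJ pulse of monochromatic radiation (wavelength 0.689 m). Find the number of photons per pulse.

Per-photon energy: E = 2.883e-25 J (from wavelength = 0.689 m).
N = E_total / E_photon = 2.95 J / 2.883e-25 J = 1.02e25.

1.02e25 photons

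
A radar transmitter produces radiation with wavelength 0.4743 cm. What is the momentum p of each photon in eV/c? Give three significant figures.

2.61·10^-4 eV/c

First convert: λ = 0.4743 cm = 0.004743 m.
The photon relation is p = h/λ, giving p = 1.397·10^-31 kg·m/s.
Converting to eV/c: p = 2.614·10^-4 eV/c ≈ 2.61·10^-4 eV/c.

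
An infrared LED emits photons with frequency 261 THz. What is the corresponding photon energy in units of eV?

Take h = 6.62607015·10^-34 J·s, 1 eV = 1.602176634·10^-19 J.
First convert: f = 261 THz = 2.61·10^14 Hz.
Since E = hf for a photon, E = 1.729·10^-19 J.
Converting to eV: E = 1.079 eV ≈ 1.08 eV.

1.08 eV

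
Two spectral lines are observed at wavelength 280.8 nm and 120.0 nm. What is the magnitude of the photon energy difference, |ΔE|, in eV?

Using E = hc/λ: E₁ = 7.0742 × 10^-19 J, E₂ = 1.6554 × 10^-18 J.
|ΔE| = |7.0742 × 10^-19 − 1.6554 × 10^-18| = 9.48 × 10^-19 J = 5.92 eV.

5.92 eV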